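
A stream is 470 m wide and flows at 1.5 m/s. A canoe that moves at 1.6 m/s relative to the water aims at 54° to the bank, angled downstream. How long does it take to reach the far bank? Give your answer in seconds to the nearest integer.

The component of the canoe's velocity perpendicular to the bank is 1.6 × sin 54° = 1.294 m/s.
The flow acts along the bank and has no component across it.
Time = 470 / 1.294 = 363.095 s.

363 s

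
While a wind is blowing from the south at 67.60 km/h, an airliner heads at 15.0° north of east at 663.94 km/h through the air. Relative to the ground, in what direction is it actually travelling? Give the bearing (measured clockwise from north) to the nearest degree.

070°

Taking east as x and north as y: velocity relative to the air = (641.317, 171.840) km/h; the air relative to ground = (0.000, 67.600) km/h.
Velocity relative to ground = (641.317, 171.840) + (0.000, 67.600) = (641.317, 239.440) km/h.
Bearing = atan2(641.32, 239.44) = 69.53° clockwise from north.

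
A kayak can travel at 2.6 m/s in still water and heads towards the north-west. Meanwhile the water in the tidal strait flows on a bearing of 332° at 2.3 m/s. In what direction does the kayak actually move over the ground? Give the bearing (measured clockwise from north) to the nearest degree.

Taking east as x and north as y: velocity relative to the water = (-1.838, 1.838) m/s; the water relative to ground = (-1.080, 2.031) m/s.
Velocity relative to ground = (-1.838, 1.838) + (-1.080, 2.031) = (-2.918, 3.869) m/s.
Bearing = atan2(-2.92, 3.87) = 322.98° clockwise from north.

323°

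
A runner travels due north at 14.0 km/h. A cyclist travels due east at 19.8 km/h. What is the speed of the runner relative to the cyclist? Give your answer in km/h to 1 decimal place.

Taking east as x and north as y: runner velocity = (0.000, 14.000) km/h; cyclist velocity = (19.800, 0.000) km/h.
Velocity of runner relative to cyclist = (0.000, 14.000) − (19.800, 0.000) = (-19.800, 14.000) km/h.
Magnitude = |(-19.800, 14.000)| = 24.250 km/h.

24.2 km/h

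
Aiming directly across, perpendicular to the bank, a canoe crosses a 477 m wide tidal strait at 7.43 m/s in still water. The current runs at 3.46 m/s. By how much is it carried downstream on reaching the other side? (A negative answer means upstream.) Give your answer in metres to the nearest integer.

222 m

Perpendicular speed = 7.430 m/s; crossing time = 477 / 7.430 = 64.199 s.
Net downstream speed = 3.460 m/s.
Drift = 3.460 × 64.199 = 222.129 m (downstream).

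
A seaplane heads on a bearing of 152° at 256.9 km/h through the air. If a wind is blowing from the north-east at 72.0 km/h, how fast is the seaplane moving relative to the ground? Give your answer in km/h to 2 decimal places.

286.35 km/h

Taking east as x and north as y: velocity relative to the air = (120.607, -226.829) km/h; the air relative to ground = (-50.912, -50.912) km/h.
Velocity relative to ground = (120.607, -226.829) + (-50.912, -50.912) = (69.696, -277.741) km/h.
Speed = |(69.696, -277.741)| = 286.352 km/h.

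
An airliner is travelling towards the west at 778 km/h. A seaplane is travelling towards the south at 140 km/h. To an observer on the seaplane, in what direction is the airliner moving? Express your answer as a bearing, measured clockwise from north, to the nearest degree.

280°

Taking east as x and north as y: airliner velocity = (-778.000, 0.000) km/h; seaplane velocity = (0.000, -140.000) km/h.
Velocity of airliner relative to seaplane = (-778.000, 0.000) − (0.000, -140.000) = (-778.000, 140.000) km/h.
Bearing = atan2(-778.00, 140.00) = 280.20° clockwise from north.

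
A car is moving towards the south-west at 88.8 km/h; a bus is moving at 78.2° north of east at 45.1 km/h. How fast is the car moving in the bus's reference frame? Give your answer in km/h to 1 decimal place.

Taking east as x and north as y: car velocity = (-62.791, -62.791) km/h; bus velocity = (9.223, 44.147) km/h.
Velocity of car relative to bus = (-62.791, -62.791) − (9.223, 44.147) = (-72.014, -106.938) km/h.
Magnitude = |(-72.014, -106.938)| = 128.925 km/h.

128.9 km/h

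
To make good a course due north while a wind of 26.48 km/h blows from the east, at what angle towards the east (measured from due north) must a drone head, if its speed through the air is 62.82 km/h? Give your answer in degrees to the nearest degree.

25°

The wind pushes perpendicular to the desired track; the heading must have a component into the wind equal to 26.48 km/h: 62.82 sin θ = 26.48.
sin θ = 0.4215, so θ = 24.931°.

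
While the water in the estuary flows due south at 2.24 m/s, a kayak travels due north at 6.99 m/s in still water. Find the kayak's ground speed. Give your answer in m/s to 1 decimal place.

4.8 m/s

Taking east as x and north as y: velocity relative to the water = (0.000, 6.990) m/s; the water relative to ground = (0.000, -2.240) m/s.
Velocity relative to ground = (0.000, 6.990) + (0.000, -2.240) = (0.000, 4.750) m/s.
Speed = |(0.000, 4.750)| = 4.750 m/s.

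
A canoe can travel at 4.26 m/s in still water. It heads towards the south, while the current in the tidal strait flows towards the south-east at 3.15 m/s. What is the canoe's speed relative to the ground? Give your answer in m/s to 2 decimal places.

Taking east as x and north as y: velocity relative to the water = (0.000, -4.260) m/s; the water relative to ground = (2.227, -2.227) m/s.
Velocity relative to ground = (0.000, -4.260) + (2.227, -2.227) = (2.227, -6.487) m/s.
Speed = |(2.227, -6.487)| = 6.859 m/s.

6.86 m/s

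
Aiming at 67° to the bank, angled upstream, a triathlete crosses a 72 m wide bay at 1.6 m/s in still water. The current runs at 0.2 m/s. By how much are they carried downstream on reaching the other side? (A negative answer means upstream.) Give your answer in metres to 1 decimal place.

-20.8 m

Perpendicular speed = 1.473 m/s; crossing time = 72 / 1.473 = 48.886 s.
Net downstream speed = -0.425 m/s.
Drift = -0.425 × 48.886 = -20.785 m (upstream).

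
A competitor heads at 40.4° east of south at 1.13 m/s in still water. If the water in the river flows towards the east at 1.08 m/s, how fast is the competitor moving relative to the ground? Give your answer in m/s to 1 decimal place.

2.0 m/s

Taking east as x and north as y: velocity relative to the water = (0.732, -0.861) m/s; the water relative to ground = (1.080, 0.000) m/s.
Velocity relative to ground = (0.732, -0.861) + (1.080, 0.000) = (1.812, -0.861) m/s.
Speed = |(1.812, -0.861)| = 2.006 m/s.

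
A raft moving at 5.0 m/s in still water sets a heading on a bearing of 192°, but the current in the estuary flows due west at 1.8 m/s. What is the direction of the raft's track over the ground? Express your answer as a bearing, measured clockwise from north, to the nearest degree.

210°

Taking east as x and north as y: velocity relative to the water = (-1.040, -4.891) m/s; the water relative to ground = (-1.800, 0.000) m/s.
Velocity relative to ground = (-1.040, -4.891) + (-1.800, 0.000) = (-2.840, -4.891) m/s.
Bearing = atan2(-2.84, -4.89) = 210.14° clockwise from north.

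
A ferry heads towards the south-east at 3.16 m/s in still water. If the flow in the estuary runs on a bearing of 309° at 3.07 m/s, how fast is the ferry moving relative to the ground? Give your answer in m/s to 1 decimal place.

0.3 m/s

Taking east as x and north as y: velocity relative to the water = (2.234, -2.234) m/s; the water relative to ground = (-2.386, 1.932) m/s.
Velocity relative to ground = (2.234, -2.234) + (-2.386, 1.932) = (-0.151, -0.302) m/s.
Speed = |(-0.151, -0.302)| = 0.338 m/s.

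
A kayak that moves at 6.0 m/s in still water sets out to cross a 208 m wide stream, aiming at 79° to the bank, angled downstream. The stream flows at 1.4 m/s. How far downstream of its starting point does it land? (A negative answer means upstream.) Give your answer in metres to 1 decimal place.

Perpendicular speed = 5.890 m/s; crossing time = 208 / 5.890 = 35.316 s.
Net downstream speed = 2.545 m/s.
Drift = 2.545 × 35.316 = 89.873 m (downstream).

89.9 m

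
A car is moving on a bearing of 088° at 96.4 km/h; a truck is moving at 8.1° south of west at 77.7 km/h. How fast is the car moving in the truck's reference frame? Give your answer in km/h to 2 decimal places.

Taking east as x and north as y: car velocity = (96.341, 3.364) km/h; truck velocity = (-76.925, -10.948) km/h.
Velocity of car relative to truck = (96.341, 3.364) − (-76.925, -10.948) = (173.266, 14.312) km/h.
Magnitude = |(173.266, 14.312)| = 173.856 km/h.

173.86 km/h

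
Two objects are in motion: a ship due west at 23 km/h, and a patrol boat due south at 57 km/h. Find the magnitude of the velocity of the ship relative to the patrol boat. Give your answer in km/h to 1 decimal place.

61.5 km/h

Taking east as x and north as y: ship velocity = (-23.000, 0.000) km/h; patrol boat velocity = (0.000, -57.000) km/h.
Velocity of ship relative to patrol boat = (-23.000, 0.000) − (0.000, -57.000) = (-23.000, 57.000) km/h.
Magnitude = |(-23.000, 57.000)| = 61.465 km/h.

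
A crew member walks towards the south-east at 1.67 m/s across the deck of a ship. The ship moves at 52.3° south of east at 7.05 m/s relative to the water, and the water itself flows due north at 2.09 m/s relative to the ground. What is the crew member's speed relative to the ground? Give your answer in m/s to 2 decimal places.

7.21 m/s

In east/north components (m/s): crew member relative to ship = (1.181, -1.181); ship relative to water = (4.311, -5.578); water relative to ground = (0.000, 2.090).
Sum = (5.492, -4.669) m/s.
Speed = |(5.492, -4.669)| = 7.209 m/s.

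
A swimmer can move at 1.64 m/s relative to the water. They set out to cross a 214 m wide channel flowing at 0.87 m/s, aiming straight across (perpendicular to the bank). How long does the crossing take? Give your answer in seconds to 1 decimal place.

130.5 s

The component of the swimmer's velocity perpendicular to the bank is 1.64 m/s.
Only the cross-stream component determines the crossing time; the current contributes nothing perpendicular to the bank.
Time = 214 / 1.640 = 130.488 s.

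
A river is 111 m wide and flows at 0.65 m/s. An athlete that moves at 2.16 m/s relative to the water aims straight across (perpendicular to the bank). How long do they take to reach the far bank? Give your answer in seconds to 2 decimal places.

The component of the athlete's velocity perpendicular to the bank is 2.16 m/s.
The current is parallel to the bank, so it does not affect the crossing time.
Time = 111 / 2.160 = 51.389 s.

51.39 s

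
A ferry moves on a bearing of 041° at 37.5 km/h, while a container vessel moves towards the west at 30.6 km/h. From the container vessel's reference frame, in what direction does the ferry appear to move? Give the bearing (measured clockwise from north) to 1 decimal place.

062.9°

Taking east as x and north as y: ferry velocity = (24.602, 28.302) km/h; container vessel velocity = (-30.600, 0.000) km/h.
Velocity of ferry relative to container vessel = (24.602, 28.302) − (-30.600, 0.000) = (55.202, 28.302) km/h.
Bearing = atan2(55.20, 28.30) = 62.86° clockwise from north.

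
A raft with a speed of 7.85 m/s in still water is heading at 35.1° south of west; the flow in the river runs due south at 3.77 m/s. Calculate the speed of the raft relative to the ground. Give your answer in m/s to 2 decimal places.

10.48 m/s

Taking east as x and north as y: velocity relative to the water = (-6.422, -4.514) m/s; the water relative to ground = (0.000, -3.770) m/s.
Velocity relative to ground = (-6.422, -4.514) + (0.000, -3.770) = (-6.422, -8.284) m/s.
Speed = |(-6.422, -8.284)| = 10.482 m/s.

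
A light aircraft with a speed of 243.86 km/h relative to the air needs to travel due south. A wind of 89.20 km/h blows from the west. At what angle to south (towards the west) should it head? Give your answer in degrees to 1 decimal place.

21.5°

The wind pushes perpendicular to the desired track; the heading must have a component into the wind equal to 89.20 km/h: 243.86 sin θ = 89.20.
sin θ = 0.3658, so θ = 21.456°.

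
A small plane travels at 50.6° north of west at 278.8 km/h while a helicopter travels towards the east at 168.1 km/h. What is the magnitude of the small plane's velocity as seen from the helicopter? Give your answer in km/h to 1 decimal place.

406.8 km/h

Taking east as x and north as y: small plane velocity = (-176.963, 215.438) km/h; helicopter velocity = (168.100, 0.000) km/h.
Velocity of small plane relative to helicopter = (-176.963, 215.438) − (168.100, 0.000) = (-345.063, 215.438) km/h.
Magnitude = |(-345.063, 215.438)| = 406.795 km/h.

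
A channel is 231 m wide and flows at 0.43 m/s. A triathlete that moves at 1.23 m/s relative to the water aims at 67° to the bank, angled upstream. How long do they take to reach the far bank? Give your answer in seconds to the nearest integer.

The component of the triathlete's velocity perpendicular to the bank is 1.23 × sin 67° = 1.132 m/s.
The current is parallel to the bank, so it does not affect the crossing time.
Time = 231 / 1.132 = 204.024 s.

204 s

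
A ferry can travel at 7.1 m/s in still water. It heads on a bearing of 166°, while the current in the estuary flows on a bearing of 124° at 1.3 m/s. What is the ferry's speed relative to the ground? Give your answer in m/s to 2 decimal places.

Taking east as x and north as y: velocity relative to the water = (1.718, -6.889) m/s; the water relative to ground = (1.078, -0.727) m/s.
Velocity relative to ground = (1.718, -6.889) + (1.078, -0.727) = (2.795, -7.616) m/s.
Speed = |(2.795, -7.616)| = 8.113 m/s.

8.11 m/s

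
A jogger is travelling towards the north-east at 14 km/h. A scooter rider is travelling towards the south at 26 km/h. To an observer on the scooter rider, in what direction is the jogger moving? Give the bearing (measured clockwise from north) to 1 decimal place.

Taking east as x and north as y: jogger velocity = (9.899, 9.899) km/h; scooter rider velocity = (0.000, -26.000) km/h.
Velocity of jogger relative to scooter rider = (9.899, 9.899) − (0.000, -26.000) = (9.899, 35.899) km/h.
Bearing = atan2(9.90, 35.90) = 15.42° clockwise from north.

015.4°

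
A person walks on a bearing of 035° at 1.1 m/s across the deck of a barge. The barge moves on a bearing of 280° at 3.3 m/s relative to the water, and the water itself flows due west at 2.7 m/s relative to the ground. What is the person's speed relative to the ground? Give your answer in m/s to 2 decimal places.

5.52 m/s

In east/north components (m/s): person relative to barge = (0.631, 0.901); barge relative to water = (-3.250, 0.573); water relative to ground = (-2.700, 0.000).
Sum = (-5.319, 1.474) m/s.
Speed = |(-5.319, 1.474)| = 5.519 m/s.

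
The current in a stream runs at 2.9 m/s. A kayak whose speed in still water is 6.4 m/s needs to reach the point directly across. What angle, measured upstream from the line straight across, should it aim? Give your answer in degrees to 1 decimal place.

To cancel the current, the upstream component of the kayak's velocity must equal the flow: 6.4 sin θ = 2.9.
sin θ = 2.9 / 6.4 = 0.4531.
θ = arcsin(0.4531) = 26.944°.

26.9°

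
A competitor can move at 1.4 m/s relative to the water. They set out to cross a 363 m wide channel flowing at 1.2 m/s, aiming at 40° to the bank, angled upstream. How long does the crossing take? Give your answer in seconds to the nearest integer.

The component of the competitor's velocity perpendicular to the bank is 1.4 × sin 40° = 0.900 m/s.
The current is parallel to the bank, so it does not affect the crossing time.
Time = 363 / 0.900 = 403.377 s.

403 s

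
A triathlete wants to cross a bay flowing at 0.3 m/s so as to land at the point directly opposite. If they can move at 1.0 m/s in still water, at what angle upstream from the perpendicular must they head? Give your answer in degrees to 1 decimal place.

To cancel the current, the upstream component of the triathlete's velocity must equal the flow: 1.0 sin θ = 0.3.
sin θ = 0.3 / 1.0 = 0.3000.
θ = arcsin(0.3000) = 17.458°.

17.5°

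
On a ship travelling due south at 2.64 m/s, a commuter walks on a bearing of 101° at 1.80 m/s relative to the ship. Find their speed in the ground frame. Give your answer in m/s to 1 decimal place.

3.5 m/s

Taking east as x and north as y: ship velocity = (0.000, -2.640) m/s; commuter velocity relative to ship = (1.767, -0.343) m/s.
Velocity relative to ground = (0.000, -2.640) + (1.767, -0.343) = (1.767, -2.983) m/s.
Speed = |(1.767, -2.983)| = 3.467 m/s.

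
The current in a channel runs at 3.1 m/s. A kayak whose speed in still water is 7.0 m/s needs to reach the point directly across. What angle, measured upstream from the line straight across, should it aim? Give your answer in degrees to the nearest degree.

To cancel the current, the upstream component of the kayak's velocity must equal the flow: 7.0 sin θ = 3.1.
sin θ = 3.1 / 7.0 = 0.4429.
θ = arcsin(0.4429) = 26.286°.

26°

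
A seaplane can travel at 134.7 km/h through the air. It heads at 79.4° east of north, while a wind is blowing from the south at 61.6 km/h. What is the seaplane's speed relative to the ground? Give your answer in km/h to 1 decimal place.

158.1 km/h

Taking east as x and north as y: velocity relative to the air = (132.401, 24.778) km/h; the air relative to ground = (0.000, 61.600) km/h.
Velocity relative to ground = (132.401, 24.778) + (0.000, 61.600) = (132.401, 86.378) km/h.
Speed = |(132.401, 86.378)| = 158.086 km/h.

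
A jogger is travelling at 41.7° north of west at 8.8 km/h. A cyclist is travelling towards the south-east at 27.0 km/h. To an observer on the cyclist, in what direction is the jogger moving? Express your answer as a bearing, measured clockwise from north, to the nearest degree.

314°

Taking east as x and north as y: jogger velocity = (-6.570, 5.854) km/h; cyclist velocity = (19.092, -19.092) km/h.
Velocity of jogger relative to cyclist = (-6.570, 5.854) − (19.092, -19.092) = (-25.662, 24.946) km/h.
Bearing = atan2(-25.66, 24.95) = 314.19° clockwise from north.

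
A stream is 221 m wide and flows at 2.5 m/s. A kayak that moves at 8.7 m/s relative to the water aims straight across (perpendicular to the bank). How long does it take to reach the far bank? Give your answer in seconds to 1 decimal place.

The component of the kayak's velocity perpendicular to the bank is 8.7 m/s.
The flow acts along the bank and has no component across it.
Time = 221 / 8.700 = 25.402 s.

25.4 s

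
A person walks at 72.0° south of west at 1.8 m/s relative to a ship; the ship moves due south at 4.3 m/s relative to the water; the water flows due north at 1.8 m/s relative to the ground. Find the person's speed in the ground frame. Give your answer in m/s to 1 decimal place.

4.2 m/s

In east/north components (m/s): person relative to ship = (-0.556, -1.712); ship relative to water = (0.000, -4.300); water relative to ground = (0.000, 1.800).
Sum = (-0.556, -4.212) m/s.
Speed = |(-0.556, -4.212)| = 4.248 m/s.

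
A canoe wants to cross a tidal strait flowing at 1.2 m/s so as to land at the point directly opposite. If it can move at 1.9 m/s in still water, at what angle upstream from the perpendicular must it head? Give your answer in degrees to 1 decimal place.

39.2°

To cancel the current, the upstream component of the canoe's velocity must equal the flow: 1.9 sin θ = 1.2.
sin θ = 1.2 / 1.9 = 0.6316.
θ = arcsin(0.6316) = 39.167°.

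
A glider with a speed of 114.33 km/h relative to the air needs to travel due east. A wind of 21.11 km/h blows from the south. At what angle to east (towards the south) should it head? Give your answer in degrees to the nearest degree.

The wind pushes perpendicular to the desired track; the heading must have a component into the wind equal to 21.11 km/h: 114.33 sin θ = 21.11.
sin θ = 0.1846, so θ = 10.640°.

11°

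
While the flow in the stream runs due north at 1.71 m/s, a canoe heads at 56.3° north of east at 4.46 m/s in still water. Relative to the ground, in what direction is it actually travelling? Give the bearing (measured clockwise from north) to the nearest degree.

Taking east as x and north as y: velocity relative to the water = (2.475, 3.711) m/s; the water relative to ground = (0.000, 1.710) m/s.
Velocity relative to ground = (2.475, 3.711) + (0.000, 1.710) = (2.475, 5.421) m/s.
Bearing = atan2(2.47, 5.42) = 24.54° clockwise from north.

025°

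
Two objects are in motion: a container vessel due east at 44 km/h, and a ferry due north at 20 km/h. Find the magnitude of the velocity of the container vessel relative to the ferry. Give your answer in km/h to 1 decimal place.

Taking east as x and north as y: container vessel velocity = (44.000, 0.000) km/h; ferry velocity = (0.000, 20.000) km/h.
Velocity of container vessel relative to ferry = (44.000, 0.000) − (0.000, 20.000) = (44.000, -20.000) km/h.
Magnitude = |(44.000, -20.000)| = 48.332 km/h.

48.3 km/h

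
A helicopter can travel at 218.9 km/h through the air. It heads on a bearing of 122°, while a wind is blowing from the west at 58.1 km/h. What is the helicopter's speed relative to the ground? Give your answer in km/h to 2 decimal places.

269.93 km/h

Taking east as x and north as y: velocity relative to the air = (185.638, -115.999) km/h; the air relative to ground = (58.100, 0.000) km/h.
Velocity relative to ground = (185.638, -115.999) + (58.100, 0.000) = (243.738, -115.999) km/h.
Speed = |(243.738, -115.999)| = 269.933 km/h.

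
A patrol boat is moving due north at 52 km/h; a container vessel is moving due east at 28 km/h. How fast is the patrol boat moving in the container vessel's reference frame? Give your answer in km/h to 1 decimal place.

59.1 km/h

Taking east as x and north as y: patrol boat velocity = (0.000, 52.000) km/h; container vessel velocity = (28.000, 0.000) km/h.
Velocity of patrol boat relative to container vessel = (0.000, 52.000) − (28.000, 0.000) = (-28.000, 52.000) km/h.
Magnitude = |(-28.000, 52.000)| = 59.059 km/h.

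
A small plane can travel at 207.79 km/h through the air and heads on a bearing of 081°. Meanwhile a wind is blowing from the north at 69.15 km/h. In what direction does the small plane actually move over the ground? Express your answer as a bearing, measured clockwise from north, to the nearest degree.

Taking east as x and north as y: velocity relative to the air = (205.232, 32.506) km/h; the air relative to ground = (0.000, -69.150) km/h.
Velocity relative to ground = (205.232, 32.506) + (0.000, -69.150) = (205.232, -36.644) km/h.
Bearing = atan2(205.23, -36.64) = 100.12° clockwise from north.

100°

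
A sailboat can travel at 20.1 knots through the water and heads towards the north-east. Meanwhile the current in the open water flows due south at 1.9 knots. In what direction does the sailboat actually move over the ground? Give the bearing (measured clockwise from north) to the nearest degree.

Taking east as x and north as y: velocity relative to the water = (14.213, 14.213) knots; the water relative to ground = (0.000, -1.900) knots.
Velocity relative to ground = (14.213, 14.213) + (0.000, -1.900) = (14.213, 12.313) knots.
Bearing = atan2(14.21, 12.31) = 49.10° clockwise from north.

049°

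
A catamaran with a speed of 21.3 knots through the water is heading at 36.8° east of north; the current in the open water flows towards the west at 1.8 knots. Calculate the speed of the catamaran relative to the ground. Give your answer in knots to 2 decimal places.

Taking east as x and north as y: velocity relative to the water = (12.759, 17.056) knots; the water relative to ground = (-1.800, 0.000) knots.
Velocity relative to ground = (12.759, 17.056) + (-1.800, 0.000) = (10.959, 17.056) knots.
Speed = |(10.959, 17.056)| = 20.273 knots.

20.27 knots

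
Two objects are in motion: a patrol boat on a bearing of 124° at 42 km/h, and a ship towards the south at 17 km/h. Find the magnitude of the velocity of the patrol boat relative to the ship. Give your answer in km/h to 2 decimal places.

Taking east as x and north as y: patrol boat velocity = (34.820, -23.486) km/h; ship velocity = (0.000, -17.000) km/h.
Velocity of patrol boat relative to ship = (34.820, -23.486) − (0.000, -17.000) = (34.820, -6.486) km/h.
Magnitude = |(34.820, -6.486)| = 35.419 km/h.

35.42 km/h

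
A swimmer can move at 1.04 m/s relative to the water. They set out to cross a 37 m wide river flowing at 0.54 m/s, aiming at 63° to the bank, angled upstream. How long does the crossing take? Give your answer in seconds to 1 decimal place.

39.9 s

The component of the swimmer's velocity perpendicular to the bank is 1.04 × sin 63° = 0.927 m/s.
Only the cross-stream component determines the crossing time; the current contributes nothing perpendicular to the bank.
Time = 37 / 0.927 = 39.929 s.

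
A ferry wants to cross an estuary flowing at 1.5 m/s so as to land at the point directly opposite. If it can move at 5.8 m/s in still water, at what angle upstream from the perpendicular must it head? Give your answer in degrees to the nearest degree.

To cancel the current, the upstream component of the ferry's velocity must equal the flow: 5.8 sin θ = 1.5.
sin θ = 1.5 / 5.8 = 0.2586.
θ = arcsin(0.2586) = 14.988°.

15°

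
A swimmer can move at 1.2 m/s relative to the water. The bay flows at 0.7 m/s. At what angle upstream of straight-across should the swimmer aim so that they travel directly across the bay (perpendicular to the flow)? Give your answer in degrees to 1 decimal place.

To cancel the current, the upstream component of the swimmer's velocity must equal the flow: 1.2 sin θ = 0.7.
sin θ = 0.7 / 1.2 = 0.5833.
θ = arcsin(0.5833) = 35.685°.

35.7°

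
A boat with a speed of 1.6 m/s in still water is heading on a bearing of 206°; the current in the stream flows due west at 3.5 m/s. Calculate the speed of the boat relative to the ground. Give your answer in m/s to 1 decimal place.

4.4 m/s

Taking east as x and north as y: velocity relative to the water = (-0.701, -1.438) m/s; the water relative to ground = (-3.500, 0.000) m/s.
Velocity relative to ground = (-0.701, -1.438) + (-3.500, 0.000) = (-4.201, -1.438) m/s.
Speed = |(-4.201, -1.438)| = 4.441 m/s.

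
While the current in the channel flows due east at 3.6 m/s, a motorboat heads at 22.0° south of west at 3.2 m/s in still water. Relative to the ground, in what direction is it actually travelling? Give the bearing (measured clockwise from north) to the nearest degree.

Taking east as x and north as y: velocity relative to the water = (-2.967, -1.199) m/s; the water relative to ground = (3.600, 0.000) m/s.
Velocity relative to ground = (-2.967, -1.199) + (3.600, 0.000) = (0.633, -1.199) m/s.
Bearing = atan2(0.63, -1.20) = 152.16° clockwise from north.

152°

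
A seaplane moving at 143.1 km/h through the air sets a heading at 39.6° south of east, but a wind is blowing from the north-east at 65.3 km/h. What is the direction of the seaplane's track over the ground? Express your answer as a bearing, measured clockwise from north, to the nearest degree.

155°

Taking east as x and north as y: velocity relative to the air = (110.260, -91.215) km/h; the air relative to ground = (-46.174, -46.174) km/h.
Velocity relative to ground = (110.260, -91.215) + (-46.174, -46.174) = (64.086, -137.389) km/h.
Bearing = atan2(64.09, -137.39) = 154.99° clockwise from north.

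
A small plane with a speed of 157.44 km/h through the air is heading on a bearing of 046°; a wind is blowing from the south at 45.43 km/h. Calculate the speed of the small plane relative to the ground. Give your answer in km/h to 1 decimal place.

191.8 km/h

Taking east as x and north as y: velocity relative to the air = (113.253, 109.367) km/h; the air relative to ground = (0.000, 45.430) km/h.
Velocity relative to ground = (113.253, 109.367) + (0.000, 45.430) = (113.253, 154.797) km/h.
Speed = |(113.253, 154.797)| = 191.803 km/h.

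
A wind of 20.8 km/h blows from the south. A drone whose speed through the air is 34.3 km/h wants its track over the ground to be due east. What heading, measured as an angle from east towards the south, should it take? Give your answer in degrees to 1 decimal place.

The wind pushes perpendicular to the desired track; the heading must have a component into the wind equal to 20.8 km/h: 34.3 sin θ = 20.8.
sin θ = 0.6064, so θ = 37.331°.

37.3°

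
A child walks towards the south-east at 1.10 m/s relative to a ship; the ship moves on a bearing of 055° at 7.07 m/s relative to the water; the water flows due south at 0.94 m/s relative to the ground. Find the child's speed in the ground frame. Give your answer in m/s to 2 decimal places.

6.97 m/s

In east/north components (m/s): child relative to ship = (0.778, -0.778); ship relative to water = (5.791, 4.055); water relative to ground = (0.000, -0.940).
Sum = (6.569, 2.337) m/s.
Speed = |(6.569, 2.337)| = 6.973 m/s.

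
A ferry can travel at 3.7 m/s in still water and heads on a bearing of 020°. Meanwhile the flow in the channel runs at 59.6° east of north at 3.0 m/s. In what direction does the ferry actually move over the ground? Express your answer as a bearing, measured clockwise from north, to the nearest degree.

038°

Taking east as x and north as y: velocity relative to the water = (1.265, 3.477) m/s; the water relative to ground = (2.588, 1.518) m/s.
Velocity relative to ground = (1.265, 3.477) + (2.588, 1.518) = (3.853, 4.995) m/s.
Bearing = atan2(3.85, 4.99) = 37.65° clockwise from north.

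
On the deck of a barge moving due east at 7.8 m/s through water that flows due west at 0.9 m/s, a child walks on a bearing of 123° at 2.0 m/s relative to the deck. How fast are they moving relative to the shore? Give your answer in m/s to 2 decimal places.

8.65 m/s

In east/north components (m/s): child relative to barge = (1.677, -1.089); barge relative to water = (7.800, 0.000); water relative to ground = (-0.900, 0.000).
Sum = (8.577, -1.089) m/s.
Speed = |(8.577, -1.089)| = 8.646 m/s.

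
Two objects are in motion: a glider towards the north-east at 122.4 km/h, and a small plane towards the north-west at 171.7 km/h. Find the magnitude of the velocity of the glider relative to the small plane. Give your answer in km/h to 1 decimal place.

Taking east as x and north as y: glider velocity = (86.550, 86.550) km/h; small plane velocity = (-121.410, 121.410) km/h.
Velocity of glider relative to small plane = (86.550, 86.550) − (-121.410, 121.410) = (207.960, -34.860) km/h.
Magnitude = |(207.960, -34.860)| = 210.862 km/h.

210.9 km/h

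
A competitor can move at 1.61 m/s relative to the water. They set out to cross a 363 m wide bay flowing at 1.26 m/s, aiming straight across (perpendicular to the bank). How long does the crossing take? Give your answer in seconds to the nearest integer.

225 s

The component of the competitor's velocity perpendicular to the bank is 1.61 m/s.
Only the cross-stream component determines the crossing time; the current contributes nothing perpendicular to the bank.
Time = 363 / 1.610 = 225.466 s.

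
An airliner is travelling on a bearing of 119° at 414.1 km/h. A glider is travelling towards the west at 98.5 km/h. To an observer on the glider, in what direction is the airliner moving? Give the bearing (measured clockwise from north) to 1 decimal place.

Taking east as x and north as y: airliner velocity = (362.180, -200.760) km/h; glider velocity = (-98.500, 0.000) km/h.
Velocity of airliner relative to glider = (362.180, -200.760) − (-98.500, 0.000) = (460.680, -200.760) km/h.
Bearing = atan2(460.68, -200.76) = 113.55° clockwise from north.

113.5°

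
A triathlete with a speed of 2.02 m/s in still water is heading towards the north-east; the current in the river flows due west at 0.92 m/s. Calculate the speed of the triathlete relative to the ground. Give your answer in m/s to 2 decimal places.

1.52 m/s

Taking east as x and north as y: velocity relative to the water = (1.428, 1.428) m/s; the water relative to ground = (-0.920, 0.000) m/s.
Velocity relative to ground = (1.428, 1.428) + (-0.920, 0.000) = (0.508, 1.428) m/s.
Speed = |(0.508, 1.428)| = 1.516 m/s.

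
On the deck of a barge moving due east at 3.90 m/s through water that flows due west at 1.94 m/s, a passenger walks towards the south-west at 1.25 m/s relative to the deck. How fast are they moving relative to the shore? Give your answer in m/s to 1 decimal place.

In east/north components (m/s): passenger relative to barge = (-0.884, -0.884); barge relative to water = (3.900, 0.000); water relative to ground = (-1.940, 0.000).
Sum = (1.076, -0.884) m/s.
Speed = |(1.076, -0.884)| = 1.393 m/s.

1.4 m/s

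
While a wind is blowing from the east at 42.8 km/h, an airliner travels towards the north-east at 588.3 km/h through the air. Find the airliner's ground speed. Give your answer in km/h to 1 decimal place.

558.9 km/h

Taking east as x and north as y: velocity relative to the air = (415.991, 415.991) km/h; the air relative to ground = (-42.800, 0.000) km/h.
Velocity relative to ground = (415.991, 415.991) + (-42.800, 0.000) = (373.191, 415.991) km/h.
Speed = |(373.191, 415.991)| = 558.856 km/h.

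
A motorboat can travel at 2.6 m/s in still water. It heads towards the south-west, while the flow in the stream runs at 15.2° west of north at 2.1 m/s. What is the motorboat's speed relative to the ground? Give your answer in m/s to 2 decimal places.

2.40 m/s

Taking east as x and north as y: velocity relative to the water = (-1.838, -1.838) m/s; the water relative to ground = (-0.551, 2.027) m/s.
Velocity relative to ground = (-1.838, -1.838) + (-0.551, 2.027) = (-2.389, 0.188) m/s.
Speed = |(-2.389, 0.188)| = 2.396 m/s.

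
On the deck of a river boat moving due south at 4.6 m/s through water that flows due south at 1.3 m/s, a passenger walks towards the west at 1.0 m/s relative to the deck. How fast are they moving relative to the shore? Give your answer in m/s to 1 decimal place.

In east/north components (m/s): passenger relative to river boat = (-1.000, 0.000); river boat relative to water = (0.000, -4.600); water relative to ground = (0.000, -1.300).
Sum = (-1.000, -5.900) m/s.
Speed = |(-1.000, -5.900)| = 5.984 m/s.

6.0 m/s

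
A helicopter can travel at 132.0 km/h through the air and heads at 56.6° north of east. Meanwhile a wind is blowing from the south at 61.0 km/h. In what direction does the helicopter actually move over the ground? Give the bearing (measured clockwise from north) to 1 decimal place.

Taking east as x and north as y: velocity relative to the air = (72.663, 110.200) km/h; the air relative to ground = (0.000, 61.000) km/h.
Velocity relative to ground = (72.663, 110.200) + (0.000, 61.000) = (72.663, 171.200) km/h.
Bearing = atan2(72.66, 171.20) = 23.00° clockwise from north.

023.0°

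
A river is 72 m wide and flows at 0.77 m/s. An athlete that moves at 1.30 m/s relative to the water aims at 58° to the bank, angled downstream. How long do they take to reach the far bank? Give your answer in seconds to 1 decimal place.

65.3 s

The component of the athlete's velocity perpendicular to the bank is 1.30 × sin 58° = 1.102 m/s.
The flow acts along the bank and has no component across it.
Time = 72 / 1.102 = 65.308 s.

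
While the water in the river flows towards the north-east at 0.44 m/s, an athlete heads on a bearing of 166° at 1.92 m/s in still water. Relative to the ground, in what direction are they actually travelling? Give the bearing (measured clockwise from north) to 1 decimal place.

Taking east as x and north as y: velocity relative to the water = (0.464, -1.863) m/s; the water relative to ground = (0.311, 0.311) m/s.
Velocity relative to ground = (0.464, -1.863) + (0.311, 0.311) = (0.776, -1.552) m/s.
Bearing = atan2(0.78, -1.55) = 153.44° clockwise from north.

153.4°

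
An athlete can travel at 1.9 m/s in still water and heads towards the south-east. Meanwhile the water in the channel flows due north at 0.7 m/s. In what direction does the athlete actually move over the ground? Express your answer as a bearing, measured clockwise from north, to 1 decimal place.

Taking east as x and north as y: velocity relative to the water = (1.344, -1.344) m/s; the water relative to ground = (0.000, 0.700) m/s.
Velocity relative to ground = (1.344, -1.344) + (0.000, 0.700) = (1.344, -0.644) m/s.
Bearing = atan2(1.34, -0.64) = 115.59° clockwise from north.

115.6°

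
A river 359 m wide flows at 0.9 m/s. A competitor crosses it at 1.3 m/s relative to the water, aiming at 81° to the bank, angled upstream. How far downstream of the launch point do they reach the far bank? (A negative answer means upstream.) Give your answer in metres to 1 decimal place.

194.8 m

Perpendicular speed = 1.284 m/s; crossing time = 359 / 1.284 = 279.596 s.
Net downstream speed = 0.697 m/s.
Drift = 0.697 × 279.596 = 194.777 m (downstream).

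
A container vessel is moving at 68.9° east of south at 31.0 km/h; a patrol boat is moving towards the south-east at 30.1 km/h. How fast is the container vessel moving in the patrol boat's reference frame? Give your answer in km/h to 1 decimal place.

Taking east as x and north as y: container vessel velocity = (28.922, -11.160) km/h; patrol boat velocity = (21.284, -21.284) km/h.
Velocity of container vessel relative to patrol boat = (28.922, -11.160) − (21.284, -21.284) = (7.638, 10.124) km/h.
Magnitude = |(7.638, 10.124)| = 12.682 km/h.

12.7 km/h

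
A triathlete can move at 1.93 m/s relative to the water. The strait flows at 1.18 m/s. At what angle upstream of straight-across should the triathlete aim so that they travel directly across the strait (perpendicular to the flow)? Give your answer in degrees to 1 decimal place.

To cancel the current, the upstream component of the triathlete's velocity must equal the flow: 1.93 sin θ = 1.18.
sin θ = 1.18 / 1.93 = 0.6114.
θ = arcsin(0.6114) = 37.691°.

37.7°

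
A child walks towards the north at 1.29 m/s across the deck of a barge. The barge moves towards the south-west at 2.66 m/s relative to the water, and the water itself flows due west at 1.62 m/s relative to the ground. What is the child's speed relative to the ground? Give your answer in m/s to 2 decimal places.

In east/north components (m/s): child relative to barge = (0.000, 1.290); barge relative to water = (-1.881, -1.881); water relative to ground = (-1.620, 0.000).
Sum = (-3.501, -0.591) m/s.
Speed = |(-3.501, -0.591)| = 3.550 m/s.

3.55 m/s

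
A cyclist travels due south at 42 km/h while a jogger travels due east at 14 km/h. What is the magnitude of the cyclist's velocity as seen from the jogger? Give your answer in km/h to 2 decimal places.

Taking east as x and north as y: cyclist velocity = (0.000, -42.000) km/h; jogger velocity = (14.000, 0.000) km/h.
Velocity of cyclist relative to jogger = (0.000, -42.000) − (14.000, 0.000) = (-14.000, -42.000) km/h.
Magnitude = |(-14.000, -42.000)| = 44.272 km/h.

44.27 km/h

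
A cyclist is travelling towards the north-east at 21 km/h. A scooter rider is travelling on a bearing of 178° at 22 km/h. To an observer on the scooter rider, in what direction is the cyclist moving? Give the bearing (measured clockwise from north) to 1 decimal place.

Taking east as x and north as y: cyclist velocity = (14.849, 14.849) km/h; scooter rider velocity = (0.768, -21.987) km/h.
Velocity of cyclist relative to scooter rider = (14.849, 14.849) − (0.768, -21.987) = (14.081, 36.836) km/h.
Bearing = atan2(14.08, 36.84) = 20.92° clockwise from north.

020.9°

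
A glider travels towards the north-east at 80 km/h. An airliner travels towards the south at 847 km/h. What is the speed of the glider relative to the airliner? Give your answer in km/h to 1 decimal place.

Taking east as x and north as y: glider velocity = (56.569, 56.569) km/h; airliner velocity = (0.000, -847.000) km/h.
Velocity of glider relative to airliner = (56.569, 56.569) − (0.000, -847.000) = (56.569, 903.569) km/h.
Magnitude = |(56.569, 903.569)| = 905.338 km/h.

905.3 km/h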